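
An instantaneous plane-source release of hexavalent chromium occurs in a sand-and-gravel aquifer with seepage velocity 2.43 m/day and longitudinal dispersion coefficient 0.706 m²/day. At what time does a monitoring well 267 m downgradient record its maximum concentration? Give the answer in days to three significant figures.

110 days

For the 1D instantaneous-source solution, setting ∂C/∂t = 0 at fixed x gives v²t² + 2Dt − x² = 0, so t = (√(D² + v²x²) − D)/v².
√(D² + v²x²) = √(0.706² + 2.43² × 267²) = 648.8; v² = 5.9049.
t = (648.8 − 0.706)/5.9049 = 110 days (vs. the pure-advection estimate x/v = 110 d).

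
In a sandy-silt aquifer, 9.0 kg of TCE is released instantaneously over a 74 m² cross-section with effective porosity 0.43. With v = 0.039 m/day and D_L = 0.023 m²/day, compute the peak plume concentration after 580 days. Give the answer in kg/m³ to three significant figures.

0.0218 kg/m³

The peak of an instantaneous 1D plume sits at x = vt; there the Gaussian factor is 1 and C_max = M/(n_e·A·√(4πDt)), where n_e·A is the pore area the mass is dissolved in.
√(4πDt) = √(4π × 0.023 × 580) = 12.95 m, so C_max = 9.0/(0.43 × 74 × 12.95) = 0.0218 kg/m³.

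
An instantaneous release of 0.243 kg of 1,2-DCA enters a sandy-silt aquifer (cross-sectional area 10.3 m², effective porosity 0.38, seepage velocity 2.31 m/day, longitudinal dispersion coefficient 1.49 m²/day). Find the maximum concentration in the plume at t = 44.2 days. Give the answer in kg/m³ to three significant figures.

The peak of an instantaneous 1D plume sits at x = vt; there the Gaussian factor is 1 and C_max = M/(n_e·A·√(4πDt)), where n_e·A is the pore area the mass is dissolved in.
√(4πDt) = √(4π × 1.49 × 44.2) = 28.77 m, so C_max = 0.243/(0.38 × 10.3 × 28.77) = 0.00216 kg/m³.

0.00216 kg/m³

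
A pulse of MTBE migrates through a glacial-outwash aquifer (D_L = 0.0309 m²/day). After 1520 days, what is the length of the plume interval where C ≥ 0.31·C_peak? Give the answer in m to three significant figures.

29.7 m

The plume is Gaussian with σ = √(2Dt) = √(2 × 0.0309 × 1520) = 9.692 m.
C/C_peak = exp(−Δx²/(2σ²)) = 0.31 ⇒ Δx = σ·√(−2 ln 0.31) = 9.692 × 1.530 = 14.83 m.
Width = 2Δx = 29.7 m.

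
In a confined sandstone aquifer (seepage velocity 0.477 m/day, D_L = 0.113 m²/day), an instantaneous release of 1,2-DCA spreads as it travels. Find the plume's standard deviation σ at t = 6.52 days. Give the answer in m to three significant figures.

Dispersive spreading gives a Gaussian with σ² = 2Dt; advection only shifts the center.
σ = √(2 × 0.113 × 6.52) = 1.21 m.

1.21 m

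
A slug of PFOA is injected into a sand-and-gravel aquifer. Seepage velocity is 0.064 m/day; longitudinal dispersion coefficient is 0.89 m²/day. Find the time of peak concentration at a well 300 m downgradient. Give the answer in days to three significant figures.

4480 days

For the 1D instantaneous-source solution, setting ∂C/∂t = 0 at fixed x gives v²t² + 2Dt − x² = 0, so t = (√(D² + v²x²) − D)/v².
√(D² + v²x²) = √(0.89² + 0.064² × 300²) = 19.22; v² = 0.004096.
t = (19.22 − 0.89)/0.004096 = 4480 days (vs. the pure-advection estimate x/v = 4690 d).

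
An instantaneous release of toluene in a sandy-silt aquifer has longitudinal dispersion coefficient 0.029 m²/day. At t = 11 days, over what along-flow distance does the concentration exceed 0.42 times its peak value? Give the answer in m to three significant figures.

2.10 m

The plume is Gaussian with σ = √(2Dt) = √(2 × 0.029 × 11) = 0.7987 m.
C/C_peak = exp(−Δx²/(2σ²)) = 0.42 ⇒ Δx = σ·√(−2 ln 0.42) = 0.7987 × 1.317 = 1.052 m.
Width = 2Δx = 2.10 m.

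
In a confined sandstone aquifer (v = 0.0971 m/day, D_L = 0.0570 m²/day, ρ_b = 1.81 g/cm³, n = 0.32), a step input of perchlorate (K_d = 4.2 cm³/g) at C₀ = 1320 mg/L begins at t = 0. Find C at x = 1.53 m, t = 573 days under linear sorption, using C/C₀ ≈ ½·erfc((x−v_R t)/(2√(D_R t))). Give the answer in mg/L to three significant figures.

885 mg/L

Retardation factor R = 1 + ρ_b·K_d/n = 1 + 1.81 × 4.2/0.32 = 24.76.
Sorption retards both mechanisms: v_R = v/R = 0.003922 m/day, D_R = D/R = 0.002302 m²/day.
v_R·t = 0.003922 × 573 = 2.247306 m; 2√(D_R t) = 2.297 m; argument = (1.53 − 2.247306)/2.297 = -0.3123.
C = C₀ × ½·erfc(-0.3123) = 1320 × 0.6706 = 885 mg/L.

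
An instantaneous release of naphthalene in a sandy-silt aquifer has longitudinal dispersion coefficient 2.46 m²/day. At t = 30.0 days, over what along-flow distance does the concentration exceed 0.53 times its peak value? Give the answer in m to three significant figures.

27.4 m

The plume is Gaussian with σ = √(2Dt) = √(2 × 2.46 × 30.0) = 12.15 m.
C/C_peak = exp(−Δx²/(2σ²)) = 0.53 ⇒ Δx = σ·√(−2 ln 0.53) = 12.15 × 1.127 = 13.69 m.
Width = 2Δx = 27.4 m.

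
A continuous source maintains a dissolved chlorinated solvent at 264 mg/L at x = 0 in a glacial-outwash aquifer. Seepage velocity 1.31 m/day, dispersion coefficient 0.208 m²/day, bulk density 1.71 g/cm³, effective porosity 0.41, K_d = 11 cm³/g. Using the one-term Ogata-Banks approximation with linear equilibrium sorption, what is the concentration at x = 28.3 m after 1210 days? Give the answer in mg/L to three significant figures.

252 mg/L

Retardation factor R = 1 + ρ_b·K_d/n = 1 + 1.71 × 11/0.41 = 46.88.
Sorption retards both mechanisms: v_R = v/R = 0.02794 m/day, D_R = D/R = 0.004437 m²/day.
v_R·t = 0.02794 × 1210 = 33.8074 m; 2√(D_R t) = 4.634 m; argument = (28.3 − 33.8074)/4.634 = -1.188.
C = C₀ × ½·erfc(-1.188) = 264 × 0.9535 = 252 mg/L.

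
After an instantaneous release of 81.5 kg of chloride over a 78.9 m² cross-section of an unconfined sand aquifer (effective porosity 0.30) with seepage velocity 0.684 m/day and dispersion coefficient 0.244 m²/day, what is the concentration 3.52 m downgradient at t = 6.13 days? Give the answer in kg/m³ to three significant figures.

0.736 kg/m³

For an instantaneous plane source, C(x,t) = M/(n_e·A·√(4πDt)) · exp(−(x−vt)²/(4Dt)), with n_e·A the pore (flow) area.
Plume center vt = 0.684 × 6.13 = 4.19292 m, so the well at 3.52 m is 0.67292 m upgradient of the peak.
√(4πDt) = 4.335 m, giving peak height M/(n_e·A·√(4πDt)) = 81.5/(0.30 × 78.9 × 4.335) = 0.7943 kg/m³.
(x−vt)²/(4Dt) = (-0.67292)²/(4 × 0.244 × 6.13) = 0.07569; exp(−0.07569) = 0.9271.
C = 0.7943 × 0.9271 = 0.736 kg/m³.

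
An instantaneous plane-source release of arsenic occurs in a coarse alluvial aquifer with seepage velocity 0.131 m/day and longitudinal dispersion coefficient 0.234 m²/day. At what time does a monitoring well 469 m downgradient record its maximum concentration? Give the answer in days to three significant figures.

For the 1D instantaneous-source solution, setting ∂C/∂t = 0 at fixed x gives v²t² + 2Dt − x² = 0, so t = (√(D² + v²x²) − D)/v².
√(D² + v²x²) = √(0.234² + 0.131² × 469²) = 61.44; v² = 0.017161.
t = (61.44 − 0.234)/0.017161 = 3570 days (vs. the pure-advection estimate x/v = 3580 d).

3570 days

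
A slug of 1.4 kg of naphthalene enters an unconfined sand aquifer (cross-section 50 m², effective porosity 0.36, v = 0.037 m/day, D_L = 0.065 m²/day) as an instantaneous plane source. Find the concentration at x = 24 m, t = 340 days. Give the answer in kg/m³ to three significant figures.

0.00107 kg/m³

For an instantaneous plane source, C(x,t) = M/(n_e·A·√(4πDt)) · exp(−(x−vt)²/(4Dt)), with n_e·A the pore (flow) area.
Plume center vt = 0.037 × 340 = 12.58 m, so the well at 24 m is 11.42 m downgradient of the peak.
√(4πDt) = 16.66 m, giving peak height M/(n_e·A·√(4πDt)) = 1.4/(0.36 × 50 × 16.66) = 0.004669 kg/m³.
(x−vt)²/(4Dt) = (11.42)²/(4 × 0.065 × 340) = 1.475; exp(−1.475) = 0.2288.
C = 0.004669 × 0.2288 = 0.00107 kg/m³.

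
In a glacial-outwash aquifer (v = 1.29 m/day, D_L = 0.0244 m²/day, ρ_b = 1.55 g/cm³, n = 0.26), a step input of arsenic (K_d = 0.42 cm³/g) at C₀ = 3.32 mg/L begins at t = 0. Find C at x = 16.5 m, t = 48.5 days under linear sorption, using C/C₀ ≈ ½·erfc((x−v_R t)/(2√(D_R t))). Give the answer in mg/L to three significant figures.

Retardation factor R = 1 + ρ_b·K_d/n = 1 + 1.55 × 0.42/0.26 = 3.504.
Sorption retards both mechanisms: v_R = v/R = 0.3682 m/day, D_R = D/R = 0.006963 m²/day.
v_R·t = 0.3682 × 48.5 = 17.8577 m; 2√(D_R t) = 1.162 m; argument = (16.5 − 17.8577)/1.162 = -1.168.
C = C₀ × ½·erfc(-1.168) = 3.32 × 0.9507 = 3.16 mg/L.

3.16 mg/L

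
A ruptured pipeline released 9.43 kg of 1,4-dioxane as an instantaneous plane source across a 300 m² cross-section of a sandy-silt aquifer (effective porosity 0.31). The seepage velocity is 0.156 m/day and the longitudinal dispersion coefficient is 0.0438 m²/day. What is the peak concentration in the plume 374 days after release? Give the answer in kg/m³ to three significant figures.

The peak of an instantaneous 1D plume sits at x = vt; there the Gaussian factor is 1 and C_max = M/(n_e·A·√(4πDt)), where n_e·A is the pore area the mass is dissolved in.
√(4πDt) = √(4π × 0.0438 × 374) = 14.35 m, so C_max = 9.43/(0.31 × 300 × 14.35) = 0.00707 kg/m³.

0.00707 kg/m³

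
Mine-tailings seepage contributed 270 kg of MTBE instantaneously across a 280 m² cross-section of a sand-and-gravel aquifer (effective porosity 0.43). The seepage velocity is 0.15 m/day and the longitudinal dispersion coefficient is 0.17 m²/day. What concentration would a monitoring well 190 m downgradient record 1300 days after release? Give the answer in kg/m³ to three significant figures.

0.0414 kg/m³

For an instantaneous plane source, C(x,t) = M/(n_e·A·√(4πDt)) · exp(−(x−vt)²/(4Dt)), with n_e·A the pore (flow) area.
Plume center vt = 0.15 × 1300 = 195 m, so the well at 190 m is 5 m upgradient of the peak.
√(4πDt) = 52.70 m, giving peak height M/(n_e·A·√(4πDt)) = 270/(0.43 × 280 × 52.70) = 0.04255 kg/m³.
(x−vt)²/(4Dt) = (-5)²/(4 × 0.17 × 1300) = 0.02828; exp(−0.02828) = 0.9721.
C = 0.04255 × 0.9721 = 0.0414 kg/m³.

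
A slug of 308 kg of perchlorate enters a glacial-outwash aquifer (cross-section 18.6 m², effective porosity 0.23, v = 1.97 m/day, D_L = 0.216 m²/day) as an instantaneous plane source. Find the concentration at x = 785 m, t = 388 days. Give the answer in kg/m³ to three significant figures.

0.623 kg/m³

For an instantaneous plane source, C(x,t) = M/(n_e·A·√(4πDt)) · exp(−(x−vt)²/(4Dt)), with n_e·A the pore (flow) area.
Plume center vt = 1.97 × 388 = 764.36 m, so the well at 785 m is 20.64 m downgradient of the peak.
√(4πDt) = 32.45 m, giving peak height M/(n_e·A·√(4πDt)) = 308/(0.23 × 18.6 × 32.45) = 2.219 kg/m³.
(x−vt)²/(4Dt) = (20.64)²/(4 × 0.216 × 388) = 1.271; exp(−1.271) = 0.2806.
C = 2.219 × 0.2806 = 0.623 kg/m³.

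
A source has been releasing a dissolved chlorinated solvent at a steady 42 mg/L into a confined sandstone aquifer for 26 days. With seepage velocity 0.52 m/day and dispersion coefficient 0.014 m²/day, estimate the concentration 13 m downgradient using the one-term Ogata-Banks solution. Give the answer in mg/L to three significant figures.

For a continuous step input, C/C₀ ≈ ½·erfc((x−vt)/(2√(Dt))).
vt = 0.52 × 26 = 13.52 m and 2√(Dt) = 2√(0.014 × 26) = 1.207 m.
Argument (x−vt)/(2√(Dt)) = (13 − 13.52)/1.207 = -0.4308; ½·erfc(-0.4308) = 0.7288.
C = 42 × 0.7288 = 30.6 mg/L.

30.6 mg/L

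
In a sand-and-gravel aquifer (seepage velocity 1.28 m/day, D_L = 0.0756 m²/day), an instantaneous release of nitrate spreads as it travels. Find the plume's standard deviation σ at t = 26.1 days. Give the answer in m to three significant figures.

Dispersive spreading gives a Gaussian with σ² = 2Dt; advection only shifts the center.
σ = √(2 × 0.0756 × 26.1) = 1.99 m.

1.99 m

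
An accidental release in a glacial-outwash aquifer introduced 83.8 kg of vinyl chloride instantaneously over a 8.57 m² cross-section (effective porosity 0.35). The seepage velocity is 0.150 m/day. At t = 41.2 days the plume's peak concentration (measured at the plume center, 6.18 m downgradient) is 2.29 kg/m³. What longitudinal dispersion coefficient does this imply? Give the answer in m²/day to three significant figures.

At the plume center C_max = M/(n_e·A·√(4πDt)), so D = M²/(4πt·(n_e·A·C_max)²).
n_e·A·C_max = 0.35 × 8.57 × 2.29 = 6.869 kg/m.
D = 83.8²/(4π × 41.2 × 6.869²) = 0.287 m²/day.

0.287 m²/day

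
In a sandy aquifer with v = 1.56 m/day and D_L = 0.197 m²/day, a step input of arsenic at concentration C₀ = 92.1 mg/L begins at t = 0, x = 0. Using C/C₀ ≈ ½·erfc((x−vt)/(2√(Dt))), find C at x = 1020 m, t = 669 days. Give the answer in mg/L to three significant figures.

85.4 mg/L

For a continuous step input, C/C₀ ≈ ½·erfc((x−vt)/(2√(Dt))).
vt = 1.56 × 669 = 1043.64 m and 2√(Dt) = 2√(0.197 × 669) = 22.96 m.
Argument (x−vt)/(2√(Dt)) = (1020 − 1043.64)/22.96 = -1.030; ½·erfc(-1.030) = 0.9274.
C = 92.1 × 0.9274 = 85.4 mg/L.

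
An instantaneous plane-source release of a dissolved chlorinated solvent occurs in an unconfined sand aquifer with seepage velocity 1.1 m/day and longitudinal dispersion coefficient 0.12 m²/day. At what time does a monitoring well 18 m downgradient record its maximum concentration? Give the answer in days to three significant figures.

For the 1D instantaneous-source solution, setting ∂C/∂t = 0 at fixed x gives v²t² + 2Dt − x² = 0, so t = (√(D² + v²x²) − D)/v².
√(D² + v²x²) = √(0.12² + 1.1² × 18²) = 19.80; v² = 1.21.
t = (19.80 − 0.12)/1.21 = 16.3 days (vs. the pure-advection estimate x/v = 16.4 d).

16.3 days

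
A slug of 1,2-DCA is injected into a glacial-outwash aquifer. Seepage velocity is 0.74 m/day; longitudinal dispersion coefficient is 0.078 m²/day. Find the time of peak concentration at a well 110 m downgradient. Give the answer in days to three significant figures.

149 days

For the 1D instantaneous-source solution, setting ∂C/∂t = 0 at fixed x gives v²t² + 2Dt − x² = 0, so t = (√(D² + v²x²) − D)/v².
√(D² + v²x²) = √(0.078² + 0.74² × 110²) = 81.40; v² = 0.5476.
t = (81.40 − 0.078)/0.5476 = 149 days (vs. the pure-advection estimate x/v = 149 d).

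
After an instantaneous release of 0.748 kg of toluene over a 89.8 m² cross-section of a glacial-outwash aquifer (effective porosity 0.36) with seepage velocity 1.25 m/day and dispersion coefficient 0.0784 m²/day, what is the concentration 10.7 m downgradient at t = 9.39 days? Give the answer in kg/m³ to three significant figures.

0.00528 kg/m³

For an instantaneous plane source, C(x,t) = M/(n_e·A·√(4πDt)) · exp(−(x−vt)²/(4Dt)), with n_e·A the pore (flow) area.
Plume center vt = 1.25 × 9.39 = 11.7375 m, so the well at 10.7 m is 1.0375 m upgradient of the peak.
√(4πDt) = 3.042 m, giving peak height M/(n_e·A·√(4πDt)) = 0.748/(0.36 × 89.8 × 3.042) = 0.007606 kg/m³.
(x−vt)²/(4Dt) = (-1.0375)²/(4 × 0.0784 × 9.39) = 0.3655; exp(−0.3655) = 0.6938.
C = 0.007606 × 0.6938 = 0.00528 kg/m³.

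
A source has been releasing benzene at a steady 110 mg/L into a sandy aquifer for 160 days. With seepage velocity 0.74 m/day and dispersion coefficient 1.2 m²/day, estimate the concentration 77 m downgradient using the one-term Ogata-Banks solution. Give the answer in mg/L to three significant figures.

108 mg/L

For a continuous step input, C/C₀ ≈ ½·erfc((x−vt)/(2√(Dt))).
vt = 0.74 × 160 = 118.4 m and 2√(Dt) = 2√(1.2 × 160) = 27.71 m.
Argument (x−vt)/(2√(Dt)) = (77 − 118.4)/27.71 = -1.494; ½·erfc(-1.494) = 0.9827.
C = 110 × 0.9827 = 108 mg/L.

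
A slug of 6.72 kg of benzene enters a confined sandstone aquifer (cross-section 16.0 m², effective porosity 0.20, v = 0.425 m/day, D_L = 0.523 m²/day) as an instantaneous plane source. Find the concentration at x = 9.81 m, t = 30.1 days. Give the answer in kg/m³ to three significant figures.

0.130 kg/m³

For an instantaneous plane source, C(x,t) = M/(n_e·A·√(4πDt)) · exp(−(x−vt)²/(4Dt)), with n_e·A the pore (flow) area.
Plume center vt = 0.425 × 30.1 = 12.7925 m, so the well at 9.81 m is 2.9825 m upgradient of the peak.
√(4πDt) = 14.06 m, giving peak height M/(n_e·A·√(4πDt)) = 6.72/(0.20 × 16.0 × 14.06) = 0.1494 kg/m³.
(x−vt)²/(4Dt) = (-2.9825)²/(4 × 0.523 × 30.1) = 0.1413; exp(−0.1413) = 0.8682.
C = 0.1494 × 0.8682 = 0.130 kg/m³.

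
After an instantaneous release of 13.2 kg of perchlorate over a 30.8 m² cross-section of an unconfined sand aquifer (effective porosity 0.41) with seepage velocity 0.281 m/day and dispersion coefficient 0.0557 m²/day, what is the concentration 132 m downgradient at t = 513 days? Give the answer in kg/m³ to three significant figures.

0.0152 kg/m³

For an instantaneous plane source, C(x,t) = M/(n_e·A·√(4πDt)) · exp(−(x−vt)²/(4Dt)), with n_e·A the pore (flow) area.
Plume center vt = 0.281 × 513 = 144.153 m, so the well at 132 m is 12.153 m upgradient of the peak.
√(4πDt) = 18.95 m, giving peak height M/(n_e·A·√(4πDt)) = 13.2/(0.41 × 30.8 × 18.95) = 0.05516 kg/m³.
(x−vt)²/(4Dt) = (-12.153)²/(4 × 0.0557 × 513) = 1.292; exp(−1.292) = 0.2747.
C = 0.05516 × 0.2747 = 0.0152 kg/m³.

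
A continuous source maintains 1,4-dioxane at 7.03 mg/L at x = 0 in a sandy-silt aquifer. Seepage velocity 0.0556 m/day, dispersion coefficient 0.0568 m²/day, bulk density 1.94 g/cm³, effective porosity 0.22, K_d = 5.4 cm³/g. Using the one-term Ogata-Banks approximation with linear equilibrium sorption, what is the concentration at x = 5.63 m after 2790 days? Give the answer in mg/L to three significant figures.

Retardation factor R = 1 + ρ_b·K_d/n = 1 + 1.94 × 5.4/0.22 = 48.62.
Sorption retards both mechanisms: v_R = v/R = 0.001144 m/day, D_R = D/R = 0.001168 m²/day.
v_R·t = 0.001144 × 2790 = 3.19176 m; 2√(D_R t) = 3.610 m; argument = (5.63 − 3.19176)/3.610 = 0.6754.
C = C₀ × ½·erfc(0.6754) = 7.03 × 0.1697 = 1.19 mg/L.

1.19 mg/L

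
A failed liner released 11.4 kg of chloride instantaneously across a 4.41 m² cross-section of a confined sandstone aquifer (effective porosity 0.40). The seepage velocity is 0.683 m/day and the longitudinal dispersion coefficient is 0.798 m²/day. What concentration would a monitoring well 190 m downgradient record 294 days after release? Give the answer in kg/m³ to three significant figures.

0.105 kg/m³

For an instantaneous plane source, C(x,t) = M/(n_e·A·√(4πDt)) · exp(−(x−vt)²/(4Dt)), with n_e·A the pore (flow) area.
Plume center vt = 0.683 × 294 = 200.802 m, so the well at 190 m is 10.802 m upgradient of the peak.
√(4πDt) = 54.30 m, giving peak height M/(n_e·A·√(4πDt)) = 11.4/(0.40 × 4.41 × 54.30) = 0.1190 kg/m³.
(x−vt)²/(4Dt) = (-10.802)²/(4 × 0.798 × 294) = 0.1243; exp(−0.1243) = 0.8831.
C = 0.1190 × 0.8831 = 0.105 kg/m³.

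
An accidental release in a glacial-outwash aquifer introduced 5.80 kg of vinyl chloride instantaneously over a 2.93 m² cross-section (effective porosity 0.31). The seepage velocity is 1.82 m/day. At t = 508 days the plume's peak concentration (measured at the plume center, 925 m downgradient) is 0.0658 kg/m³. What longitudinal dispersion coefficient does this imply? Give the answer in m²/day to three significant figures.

1.48 m²/day

At the plume center C_max = M/(n_e·A·√(4πDt)), so D = M²/(4πt·(n_e·A·C_max)²).
n_e·A·C_max = 0.31 × 2.93 × 0.0658 = 0.05977 kg/m.
D = 5.80²/(4π × 508 × 0.05977²) = 1.48 m²/day.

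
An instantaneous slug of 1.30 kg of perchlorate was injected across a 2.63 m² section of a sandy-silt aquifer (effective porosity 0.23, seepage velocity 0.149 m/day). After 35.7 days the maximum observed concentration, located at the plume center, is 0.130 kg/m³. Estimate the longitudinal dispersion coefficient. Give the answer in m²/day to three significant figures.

At the plume center C_max = M/(n_e·A·√(4πDt)), so D = M²/(4πt·(n_e·A·C_max)²).
n_e·A·C_max = 0.23 × 2.63 × 0.130 = 0.07864 kg/m.
D = 1.30²/(4π × 35.7 × 0.07864²) = 0.609 m²/day.

0.609 m²/day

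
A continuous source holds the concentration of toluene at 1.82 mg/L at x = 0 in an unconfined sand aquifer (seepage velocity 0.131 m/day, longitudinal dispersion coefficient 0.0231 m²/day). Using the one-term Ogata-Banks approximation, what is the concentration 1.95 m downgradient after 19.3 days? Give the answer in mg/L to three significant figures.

For a continuous step input, C/C₀ ≈ ½·erfc((x−vt)/(2√(Dt))).
vt = 0.131 × 19.3 = 2.5283 m and 2√(Dt) = 2√(0.0231 × 19.3) = 1.335 m.
Argument (x−vt)/(2√(Dt)) = (1.95 − 2.5283)/1.335 = -0.4332; ½·erfc(-0.4332) = 0.7299.
C = 1.82 × 0.7299 = 1.33 mg/L.

1.33 mg/L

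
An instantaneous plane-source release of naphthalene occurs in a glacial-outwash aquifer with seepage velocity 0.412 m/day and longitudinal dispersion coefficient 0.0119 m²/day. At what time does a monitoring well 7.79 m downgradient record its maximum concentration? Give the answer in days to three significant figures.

For the 1D instantaneous-source solution, setting ∂C/∂t = 0 at fixed x gives v²t² + 2Dt − x² = 0, so t = (√(D² + v²x²) − D)/v².
√(D² + v²x²) = √(0.0119² + 0.412² × 7.79²) = 3.210; v² = 0.169744.
t = (3.210 − 0.0119)/0.169744 = 18.8 days (vs. the pure-advection estimate x/v = 18.9 d).

18.8 days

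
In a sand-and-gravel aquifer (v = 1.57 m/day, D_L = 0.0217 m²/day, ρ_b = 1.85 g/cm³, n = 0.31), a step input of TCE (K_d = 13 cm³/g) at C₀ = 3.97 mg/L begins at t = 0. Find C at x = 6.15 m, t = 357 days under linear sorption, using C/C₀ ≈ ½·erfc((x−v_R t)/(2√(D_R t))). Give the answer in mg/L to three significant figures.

Retardation factor R = 1 + ρ_b·K_d/n = 1 + 1.85 × 13/0.31 = 78.58.
Sorption retards both mechanisms: v_R = v/R = 0.01998 m/day, D_R = D/R = 0.0002762 m²/day.
v_R·t = 0.01998 × 357 = 7.13286 m; 2√(D_R t) = 0.6280 m; argument = (6.15 − 7.13286)/0.6280 = -1.565.
C = C₀ × ½·erfc(-1.565) = 3.97 × 0.9866 = 3.92 mg/L.

3.92 mg/L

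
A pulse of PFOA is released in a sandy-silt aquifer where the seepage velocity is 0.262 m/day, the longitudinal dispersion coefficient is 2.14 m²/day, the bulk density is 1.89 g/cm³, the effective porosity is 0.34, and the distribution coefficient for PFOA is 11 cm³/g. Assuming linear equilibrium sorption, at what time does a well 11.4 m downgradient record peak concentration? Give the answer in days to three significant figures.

1390 days

Retardation factor R = 1 + ρ_b·K_d/n = 1 + 1.89 × 11/0.34 = 62.15.
Sorption retards both mechanisms: v_R = v/R = 0.004216 m/day, D_R = D/R = 0.03443 m²/day.
Peak time from v_R²t² + 2D_R t − x² = 0: t = (√(D_R² + v_R²x²) − D_R)/v_R².
√(D_R² + v_R²x²) = √(0.03443² + 0.004216² × 11.4²) = 0.05912; v_R² = 1.777e-05.
t = (0.05912 − 0.03443)/1.777e-05 = 1390 days.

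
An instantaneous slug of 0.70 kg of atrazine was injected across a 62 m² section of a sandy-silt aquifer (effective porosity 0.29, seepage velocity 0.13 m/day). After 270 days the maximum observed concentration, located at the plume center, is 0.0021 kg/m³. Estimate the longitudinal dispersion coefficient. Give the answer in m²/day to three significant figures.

0.101 m²/day

At the plume center C_max = M/(n_e·A·√(4πDt)), so D = M²/(4πt·(n_e·A·C_max)²).
n_e·A·C_max = 0.29 × 62 × 0.0021 = 0.03776 kg/m.
D = 0.70²/(4π × 270 × 0.03776²) = 0.101 m²/day.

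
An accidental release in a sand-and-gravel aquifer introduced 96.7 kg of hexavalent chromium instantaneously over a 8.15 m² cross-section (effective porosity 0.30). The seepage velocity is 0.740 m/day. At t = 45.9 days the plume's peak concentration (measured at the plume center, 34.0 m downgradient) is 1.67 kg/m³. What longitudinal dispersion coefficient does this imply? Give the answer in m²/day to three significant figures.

At the plume center C_max = M/(n_e·A·√(4πDt)), so D = M²/(4πt·(n_e·A·C_max)²).
n_e·A·C_max = 0.30 × 8.15 × 1.67 = 4.083 kg/m.
D = 96.7²/(4π × 45.9 × 4.083²) = 0.972 m²/day.

0.972 m²/day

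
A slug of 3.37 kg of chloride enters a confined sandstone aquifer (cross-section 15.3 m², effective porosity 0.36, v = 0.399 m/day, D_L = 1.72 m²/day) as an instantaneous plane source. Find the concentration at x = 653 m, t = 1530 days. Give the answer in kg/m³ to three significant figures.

0.00283 kg/m³

For an instantaneous plane source, C(x,t) = M/(n_e·A·√(4πDt)) · exp(−(x−vt)²/(4Dt)), with n_e·A the pore (flow) area.
Plume center vt = 0.399 × 1530 = 610.47 m, so the well at 653 m is 42.53 m downgradient of the peak.
√(4πDt) = 181.9 m, giving peak height M/(n_e·A·√(4πDt)) = 3.37/(0.36 × 15.3 × 181.9) = 0.003364 kg/m³.
(x−vt)²/(4Dt) = (42.53)²/(4 × 1.72 × 1530) = 0.1718; exp(−0.1718) = 0.8421.
C = 0.003364 × 0.8421 = 0.00283 kg/m³.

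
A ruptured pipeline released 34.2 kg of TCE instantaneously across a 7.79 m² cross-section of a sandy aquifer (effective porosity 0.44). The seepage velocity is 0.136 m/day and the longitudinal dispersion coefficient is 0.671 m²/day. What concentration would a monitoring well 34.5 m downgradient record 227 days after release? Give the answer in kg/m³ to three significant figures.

0.223 kg/m³

For an instantaneous plane source, C(x,t) = M/(n_e·A·√(4πDt)) · exp(−(x−vt)²/(4Dt)), with n_e·A the pore (flow) area.
Plume center vt = 0.136 × 227 = 30.872 m, so the well at 34.5 m is 3.628 m downgradient of the peak.
√(4πDt) = 43.75 m, giving peak height M/(n_e·A·√(4πDt)) = 34.2/(0.44 × 7.79 × 43.75) = 0.2281 kg/m³.
(x−vt)²/(4Dt) = (3.628)²/(4 × 0.671 × 227) = 0.02160; exp(−0.02160) = 0.9786.
C = 0.2281 × 0.9786 = 0.223 kg/m³.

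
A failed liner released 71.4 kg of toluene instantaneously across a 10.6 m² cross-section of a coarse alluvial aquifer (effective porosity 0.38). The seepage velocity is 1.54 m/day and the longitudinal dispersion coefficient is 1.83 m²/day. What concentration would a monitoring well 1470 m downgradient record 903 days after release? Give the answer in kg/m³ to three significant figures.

For an instantaneous plane source, C(x,t) = M/(n_e·A·√(4πDt)) · exp(−(x−vt)²/(4Dt)), with n_e·A the pore (flow) area.
Plume center vt = 1.54 × 903 = 1390.62 m, so the well at 1470 m is 79.38 m downgradient of the peak.
√(4πDt) = 144.1 m, giving peak height M/(n_e·A·√(4πDt)) = 71.4/(0.38 × 10.6 × 144.1) = 0.1230 kg/m³.
(x−vt)²/(4Dt) = (79.38)²/(4 × 1.83 × 903) = 0.9533; exp(−0.9533) = 0.3855.
C = 0.1230 × 0.3855 = 0.0474 kg/m³.

0.0474 kg/m³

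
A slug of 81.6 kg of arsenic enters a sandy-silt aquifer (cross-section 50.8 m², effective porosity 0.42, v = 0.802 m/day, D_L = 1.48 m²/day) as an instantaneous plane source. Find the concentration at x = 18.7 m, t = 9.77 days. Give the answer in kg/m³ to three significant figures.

For an instantaneous plane source, C(x,t) = M/(n_e·A·√(4πDt)) · exp(−(x−vt)²/(4Dt)), with n_e·A the pore (flow) area.
Plume center vt = 0.802 × 9.77 = 7.83554 m, so the well at 18.7 m is 10.86446 m downgradient of the peak.
√(4πDt) = 13.48 m, giving peak height M/(n_e·A·√(4πDt)) = 81.6/(0.42 × 50.8 × 13.48) = 0.2837 kg/m³.
(x−vt)²/(4Dt) = (10.86446)²/(4 × 1.48 × 9.77) = 2.041; exp(−2.041) = 0.1299.
C = 0.2837 × 0.1299 = 0.0369 kg/m³.

0.0369 kg/m³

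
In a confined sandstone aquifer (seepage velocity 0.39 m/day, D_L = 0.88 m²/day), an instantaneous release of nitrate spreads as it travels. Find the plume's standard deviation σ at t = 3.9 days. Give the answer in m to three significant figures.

Dispersive spreading gives a Gaussian with σ² = 2Dt; advection only shifts the center.
σ = √(2 × 0.88 × 3.9) = 2.62 m.

2.62 m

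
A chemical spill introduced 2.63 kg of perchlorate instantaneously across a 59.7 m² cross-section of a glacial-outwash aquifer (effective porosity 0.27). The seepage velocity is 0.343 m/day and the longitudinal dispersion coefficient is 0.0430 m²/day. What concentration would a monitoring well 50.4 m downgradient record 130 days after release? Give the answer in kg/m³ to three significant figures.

0.00430 kg/m³

For an instantaneous plane source, C(x,t) = M/(n_e·A·√(4πDt)) · exp(−(x−vt)²/(4Dt)), with n_e·A the pore (flow) area.
Plume center vt = 0.343 × 130 = 44.59 m, so the well at 50.4 m is 5.81 m downgradient of the peak.
√(4πDt) = 8.381 m, giving peak height M/(n_e·A·√(4πDt)) = 2.63/(0.27 × 59.7 × 8.381) = 0.01947 kg/m³.
(x−vt)²/(4Dt) = (5.81)²/(4 × 0.0430 × 130) = 1.510; exp(−1.510) = 0.2209.
C = 0.01947 × 0.2209 = 0.00430 kg/m³.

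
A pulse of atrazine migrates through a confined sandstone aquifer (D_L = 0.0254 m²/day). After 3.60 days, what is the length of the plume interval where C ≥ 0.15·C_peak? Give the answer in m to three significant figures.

The plume is Gaussian with σ = √(2Dt) = √(2 × 0.0254 × 3.60) = 0.4276 m.
C/C_peak = exp(−Δx²/(2σ²)) = 0.15 ⇒ Δx = σ·√(−2 ln 0.15) = 0.4276 × 1.948 = 0.8330 m.
Width = 2Δx = 1.67 m.

1.67 m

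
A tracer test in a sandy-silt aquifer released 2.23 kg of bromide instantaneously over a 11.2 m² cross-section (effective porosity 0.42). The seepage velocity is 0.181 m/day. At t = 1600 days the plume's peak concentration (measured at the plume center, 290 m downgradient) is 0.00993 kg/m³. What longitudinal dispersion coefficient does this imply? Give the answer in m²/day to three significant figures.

0.113 m²/day

At the plume center C_max = M/(n_e·A·√(4πDt)), so D = M²/(4πt·(n_e·A·C_max)²).
n_e·A·C_max = 0.42 × 11.2 × 0.00993 = 0.04671 kg/m.
D = 2.23²/(4π × 1600 × 0.04671²) = 0.113 m²/day.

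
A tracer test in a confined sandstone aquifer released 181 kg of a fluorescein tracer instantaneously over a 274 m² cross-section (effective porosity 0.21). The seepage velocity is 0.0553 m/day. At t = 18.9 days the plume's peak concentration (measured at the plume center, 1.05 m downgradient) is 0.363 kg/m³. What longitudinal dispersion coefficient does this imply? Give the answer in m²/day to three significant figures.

At the plume center C_max = M/(n_e·A·√(4πDt)), so D = M²/(4πt·(n_e·A·C_max)²).
n_e·A·C_max = 0.21 × 274 × 0.363 = 20.89 kg/m.
D = 181²/(4π × 18.9 × 20.89²) = 0.316 m²/day.

0.316 m²/day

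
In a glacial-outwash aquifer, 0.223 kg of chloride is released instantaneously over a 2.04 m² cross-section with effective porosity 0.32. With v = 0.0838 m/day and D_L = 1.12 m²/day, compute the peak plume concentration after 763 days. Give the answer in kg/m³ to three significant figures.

0.00330 kg/m³

The peak of an instantaneous 1D plume sits at x = vt; there the Gaussian factor is 1 and C_max = M/(n_e·A·√(4πDt)), where n_e·A is the pore area the mass is dissolved in.
√(4πDt) = √(4π × 1.12 × 763) = 103.6 m, so C_max = 0.223/(0.32 × 2.04 × 103.6) = 0.00330 kg/m³.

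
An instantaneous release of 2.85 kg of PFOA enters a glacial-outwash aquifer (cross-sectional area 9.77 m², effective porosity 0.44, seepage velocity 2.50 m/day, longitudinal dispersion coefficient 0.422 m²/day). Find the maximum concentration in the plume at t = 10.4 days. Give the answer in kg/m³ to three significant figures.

The peak of an instantaneous 1D plume sits at x = vt; there the Gaussian factor is 1 and C_max = M/(n_e·A·√(4πDt)), where n_e·A is the pore area the mass is dissolved in.
√(4πDt) = √(4π × 0.422 × 10.4) = 7.426 m, so C_max = 2.85/(0.44 × 9.77 × 7.426) = 0.0893 kg/m³.

0.0893 kg/m³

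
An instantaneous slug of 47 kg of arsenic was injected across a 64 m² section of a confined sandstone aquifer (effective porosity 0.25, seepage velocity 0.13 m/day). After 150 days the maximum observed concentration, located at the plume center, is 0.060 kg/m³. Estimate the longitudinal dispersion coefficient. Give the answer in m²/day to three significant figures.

1.27 m²/day

At the plume center C_max = M/(n_e·A·√(4πDt)), so D = M²/(4πt·(n_e·A·C_max)²).
n_e·A·C_max = 0.25 × 64 × 0.060 = 0.9600 kg/m.
D = 47²/(4π × 150 × 0.9600²) = 1.27 m²/day.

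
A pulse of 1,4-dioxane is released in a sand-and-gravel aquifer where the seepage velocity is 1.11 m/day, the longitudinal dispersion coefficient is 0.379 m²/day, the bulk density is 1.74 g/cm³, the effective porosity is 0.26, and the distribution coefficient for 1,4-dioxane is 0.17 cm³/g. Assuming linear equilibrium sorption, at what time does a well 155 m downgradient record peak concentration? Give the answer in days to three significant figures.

Retardation factor R = 1 + ρ_b·K_d/n = 1 + 1.74 × 0.17/0.26 = 2.138.
Sorption retards both mechanisms: v_R = v/R = 0.5192 m/day, D_R = D/R = 0.1773 m²/day.
Peak time from v_R²t² + 2D_R t − x² = 0: t = (√(D_R² + v_R²x²) − D_R)/v_R².
√(D_R² + v_R²x²) = √(0.1773² + 0.5192² × 155²) = 80.48; v_R² = 0.2696.
t = (80.48 − 0.1773)/0.2696 = 298 days.

298 days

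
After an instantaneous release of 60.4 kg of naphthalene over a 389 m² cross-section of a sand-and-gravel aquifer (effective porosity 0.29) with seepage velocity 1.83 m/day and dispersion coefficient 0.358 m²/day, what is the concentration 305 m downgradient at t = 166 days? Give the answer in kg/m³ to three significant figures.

0.0195 kg/m³

For an instantaneous plane source, C(x,t) = M/(n_e·A·√(4πDt)) · exp(−(x−vt)²/(4Dt)), with n_e·A the pore (flow) area.
Plume center vt = 1.83 × 166 = 303.78 m, so the well at 305 m is 1.22 m downgradient of the peak.
√(4πDt) = 27.33 m, giving peak height M/(n_e·A·√(4πDt)) = 60.4/(0.29 × 389 × 27.33) = 0.01959 kg/m³.
(x−vt)²/(4Dt) = (1.22)²/(4 × 0.358 × 166) = 0.006261; exp(−0.006261) = 0.9938.
C = 0.01959 × 0.9938 = 0.0195 kg/m³.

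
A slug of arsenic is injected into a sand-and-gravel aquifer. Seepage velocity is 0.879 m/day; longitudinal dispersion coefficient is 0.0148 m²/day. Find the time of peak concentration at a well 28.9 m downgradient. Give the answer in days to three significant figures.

32.9 days

For the 1D instantaneous-source solution, setting ∂C/∂t = 0 at fixed x gives v²t² + 2Dt − x² = 0, so t = (√(D² + v²x²) − D)/v².
√(D² + v²x²) = √(0.0148² + 0.879² × 28.9²) = 25.40; v² = 0.772641.
t = (25.40 − 0.0148)/0.772641 = 32.9 days (vs. the pure-advection estimate x/v = 32.9 d).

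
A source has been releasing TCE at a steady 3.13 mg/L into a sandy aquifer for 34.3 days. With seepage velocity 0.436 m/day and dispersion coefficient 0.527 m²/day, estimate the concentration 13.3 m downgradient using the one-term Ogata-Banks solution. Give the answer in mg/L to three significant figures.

1.90 mg/L

For a continuous step input, C/C₀ ≈ ½·erfc((x−vt)/(2√(Dt))).
vt = 0.436 × 34.3 = 14.9548 m and 2√(Dt) = 2√(0.527 × 34.3) = 8.503 m.
Argument (x−vt)/(2√(Dt)) = (13.3 − 14.9548)/8.503 = -0.1946; ½·erfc(-0.1946) = 0.6084.
C = 3.13 × 0.6084 = 1.90 mg/L.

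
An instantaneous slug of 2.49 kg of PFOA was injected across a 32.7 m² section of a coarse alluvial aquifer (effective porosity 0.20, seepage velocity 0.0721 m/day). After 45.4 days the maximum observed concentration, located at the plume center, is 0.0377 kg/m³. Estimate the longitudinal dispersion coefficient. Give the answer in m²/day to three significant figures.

At the plume center C_max = M/(n_e·A·√(4πDt)), so D = M²/(4πt·(n_e·A·C_max)²).
n_e·A·C_max = 0.20 × 32.7 × 0.0377 = 0.2466 kg/m.
D = 2.49²/(4π × 45.4 × 0.2466²) = 0.179 m²/day.

0.179 m²/day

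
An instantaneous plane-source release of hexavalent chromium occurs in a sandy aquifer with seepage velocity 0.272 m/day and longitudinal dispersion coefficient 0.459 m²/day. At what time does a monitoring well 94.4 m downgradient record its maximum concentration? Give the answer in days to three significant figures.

For the 1D instantaneous-source solution, setting ∂C/∂t = 0 at fixed x gives v²t² + 2Dt − x² = 0, so t = (√(D² + v²x²) − D)/v².
√(D² + v²x²) = √(0.459² + 0.272² × 94.4²) = 25.68; v² = 0.073984.
t = (25.68 − 0.459)/0.073984 = 341 days (vs. the pure-advection estimate x/v = 347 d).

341 days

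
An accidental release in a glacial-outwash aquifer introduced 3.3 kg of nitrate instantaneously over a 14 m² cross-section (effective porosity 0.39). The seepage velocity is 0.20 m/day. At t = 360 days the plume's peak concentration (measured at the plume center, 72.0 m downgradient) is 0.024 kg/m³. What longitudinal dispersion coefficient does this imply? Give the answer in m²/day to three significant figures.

0.140 m²/day

At the plume center C_max = M/(n_e·A·√(4πDt)), so D = M²/(4πt·(n_e·A·C_max)²).
n_e·A·C_max = 0.39 × 14 × 0.024 = 0.1310 kg/m.
D = 3.3²/(4π × 360 × 0.1310²) = 0.140 m²/day.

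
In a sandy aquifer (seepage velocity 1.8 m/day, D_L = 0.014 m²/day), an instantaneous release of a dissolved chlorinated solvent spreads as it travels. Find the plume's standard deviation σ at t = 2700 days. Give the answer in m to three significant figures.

8.69 m

Dispersive spreading gives a Gaussian with σ² = 2Dt; advection only shifts the center.
σ = √(2 × 0.014 × 2700) = 8.69 m.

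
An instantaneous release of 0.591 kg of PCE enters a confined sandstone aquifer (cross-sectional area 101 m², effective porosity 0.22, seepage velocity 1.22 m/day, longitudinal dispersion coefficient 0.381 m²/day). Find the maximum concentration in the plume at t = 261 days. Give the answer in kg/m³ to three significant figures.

The peak of an instantaneous 1D plume sits at x = vt; there the Gaussian factor is 1 and C_max = M/(n_e·A·√(4πDt)), where n_e·A is the pore area the mass is dissolved in.
√(4πDt) = √(4π × 0.381 × 261) = 35.35 m, so C_max = 0.591/(0.22 × 101 × 35.35) = 0.000752 kg/m³.

0.000752 kg/m³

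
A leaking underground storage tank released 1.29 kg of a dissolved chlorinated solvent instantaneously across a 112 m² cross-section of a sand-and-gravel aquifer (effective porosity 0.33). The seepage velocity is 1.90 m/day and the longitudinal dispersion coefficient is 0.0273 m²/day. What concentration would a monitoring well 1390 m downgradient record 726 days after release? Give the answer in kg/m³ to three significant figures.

0.000536 kg/m³

For an instantaneous plane source, C(x,t) = M/(n_e·A·√(4πDt)) · exp(−(x−vt)²/(4Dt)), with n_e·A the pore (flow) area.
Plume center vt = 1.90 × 726 = 1379.4 m, so the well at 1390 m is 10.6 m downgradient of the peak.
√(4πDt) = 15.78 m, giving peak height M/(n_e·A·√(4πDt)) = 1.29/(0.33 × 112 × 15.78) = 0.002212 kg/m³.
(x−vt)²/(4Dt) = (10.6)²/(4 × 0.0273 × 726) = 1.417; exp(−1.417) = 0.2424.
C = 0.002212 × 0.2424 = 0.000536 kg/m³.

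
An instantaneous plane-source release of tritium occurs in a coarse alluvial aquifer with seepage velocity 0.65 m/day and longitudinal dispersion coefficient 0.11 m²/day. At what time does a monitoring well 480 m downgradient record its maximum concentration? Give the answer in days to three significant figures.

For the 1D instantaneous-source solution, setting ∂C/∂t = 0 at fixed x gives v²t² + 2Dt − x² = 0, so t = (√(D² + v²x²) − D)/v².
√(D² + v²x²) = √(0.11² + 0.65² × 480²) = 312.0; v² = 0.4225.
t = (312.0 − 0.11)/0.4225 = 738 days (vs. the pure-advection estimate x/v = 738 d).

738 days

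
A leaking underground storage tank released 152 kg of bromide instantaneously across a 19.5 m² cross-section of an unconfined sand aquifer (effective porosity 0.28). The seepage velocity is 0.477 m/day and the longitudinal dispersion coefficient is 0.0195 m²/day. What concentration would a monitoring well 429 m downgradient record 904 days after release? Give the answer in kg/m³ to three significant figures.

For an instantaneous plane source, C(x,t) = M/(n_e·A·√(4πDt)) · exp(−(x−vt)²/(4Dt)), with n_e·A the pore (flow) area.
Plume center vt = 0.477 × 904 = 431.208 m, so the well at 429 m is 2.208 m upgradient of the peak.
√(4πDt) = 14.88 m, giving peak height M/(n_e·A·√(4πDt)) = 152/(0.28 × 19.5 × 14.88) = 1.871 kg/m³.
(x−vt)²/(4Dt) = (-2.208)²/(4 × 0.0195 × 904) = 0.06914; exp(−0.06914) = 0.9332.
C = 1.871 × 0.9332 = 1.75 kg/m³.

1.75 kg/m³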